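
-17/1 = -17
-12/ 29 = -0.41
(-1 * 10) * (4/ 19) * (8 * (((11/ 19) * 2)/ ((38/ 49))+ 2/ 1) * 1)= -403520/ 6859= -58.83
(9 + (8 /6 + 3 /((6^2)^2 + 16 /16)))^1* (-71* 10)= -7338.31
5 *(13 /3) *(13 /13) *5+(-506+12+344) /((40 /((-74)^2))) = -61280 /3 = -20426.67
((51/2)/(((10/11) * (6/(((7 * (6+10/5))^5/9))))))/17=757256192/45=16827915.38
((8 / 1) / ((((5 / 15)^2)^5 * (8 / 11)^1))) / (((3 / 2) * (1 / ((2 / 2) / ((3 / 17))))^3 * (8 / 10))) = 98493367.50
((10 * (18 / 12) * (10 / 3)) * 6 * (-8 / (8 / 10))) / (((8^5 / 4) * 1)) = -375 / 1024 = -0.37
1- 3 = -2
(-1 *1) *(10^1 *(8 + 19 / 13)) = -1230 / 13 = -94.62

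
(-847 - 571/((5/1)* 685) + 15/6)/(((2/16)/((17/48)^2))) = -1672144463/1972800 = -847.60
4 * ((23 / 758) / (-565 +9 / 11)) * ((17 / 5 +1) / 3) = -5566 / 17640555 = -0.00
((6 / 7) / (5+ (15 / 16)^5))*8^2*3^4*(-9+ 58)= 38036.43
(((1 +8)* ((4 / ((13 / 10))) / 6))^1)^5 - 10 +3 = 775000949 / 371293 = 2087.30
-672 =-672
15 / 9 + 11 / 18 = 41 / 18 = 2.28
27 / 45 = 3 / 5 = 0.60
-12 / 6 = -2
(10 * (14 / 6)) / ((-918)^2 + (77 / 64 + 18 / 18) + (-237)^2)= 4480 / 172587879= 0.00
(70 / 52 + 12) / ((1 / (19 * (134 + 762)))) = 2953664 / 13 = 227204.92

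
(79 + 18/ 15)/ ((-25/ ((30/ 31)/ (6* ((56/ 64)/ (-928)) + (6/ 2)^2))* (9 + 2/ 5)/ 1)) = -2977024/ 81074765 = -0.04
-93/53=-1.75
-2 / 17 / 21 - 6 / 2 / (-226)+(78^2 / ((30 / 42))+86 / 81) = 92785943417 / 10892070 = 8518.67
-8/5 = -1.60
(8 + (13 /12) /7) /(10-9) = 685 /84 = 8.15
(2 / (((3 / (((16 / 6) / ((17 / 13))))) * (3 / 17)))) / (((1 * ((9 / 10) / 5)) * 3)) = 10400 / 729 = 14.27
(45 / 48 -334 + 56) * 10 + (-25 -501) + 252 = -3044.62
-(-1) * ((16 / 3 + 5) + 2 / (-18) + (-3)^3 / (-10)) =1163 / 90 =12.92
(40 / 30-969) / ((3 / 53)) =-153859 / 9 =-17095.44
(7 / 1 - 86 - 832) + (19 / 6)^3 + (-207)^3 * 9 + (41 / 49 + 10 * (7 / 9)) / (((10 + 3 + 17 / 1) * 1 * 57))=-240798080349989 / 3016440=-79828566.24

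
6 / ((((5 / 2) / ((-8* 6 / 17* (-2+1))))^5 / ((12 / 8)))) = 73383542784 / 4437053125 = 16.54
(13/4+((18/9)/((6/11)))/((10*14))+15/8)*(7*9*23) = 298563/40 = 7464.08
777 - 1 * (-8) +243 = 1028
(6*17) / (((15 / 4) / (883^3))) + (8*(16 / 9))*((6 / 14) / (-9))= 18726258525.72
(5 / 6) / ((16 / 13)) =65 / 96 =0.68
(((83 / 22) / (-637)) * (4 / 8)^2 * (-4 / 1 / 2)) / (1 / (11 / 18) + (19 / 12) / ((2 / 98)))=249 / 6661109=0.00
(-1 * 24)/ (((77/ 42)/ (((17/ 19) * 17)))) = -41616/ 209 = -199.12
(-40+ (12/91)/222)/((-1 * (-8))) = -67339/13468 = -5.00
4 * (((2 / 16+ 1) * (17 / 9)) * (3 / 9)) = 17 / 6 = 2.83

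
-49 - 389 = -438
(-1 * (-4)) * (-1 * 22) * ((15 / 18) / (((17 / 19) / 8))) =-33440 / 51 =-655.69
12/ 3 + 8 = 12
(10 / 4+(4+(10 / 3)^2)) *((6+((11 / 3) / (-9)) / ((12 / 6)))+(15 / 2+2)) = 130921 / 486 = 269.38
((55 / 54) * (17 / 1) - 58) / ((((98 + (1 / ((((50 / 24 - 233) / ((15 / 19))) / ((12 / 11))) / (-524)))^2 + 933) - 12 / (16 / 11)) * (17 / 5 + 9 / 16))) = -117900504473957920 / 11787914869587063549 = -0.01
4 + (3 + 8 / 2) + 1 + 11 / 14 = 179 / 14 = 12.79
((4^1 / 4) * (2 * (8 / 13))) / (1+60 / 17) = 272 / 1001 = 0.27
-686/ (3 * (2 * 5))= -22.87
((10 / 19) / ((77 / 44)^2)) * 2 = 320 / 931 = 0.34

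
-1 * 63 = -63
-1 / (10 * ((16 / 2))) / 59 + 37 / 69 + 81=26554651 / 325680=81.54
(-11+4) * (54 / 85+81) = -48573 / 85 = -571.45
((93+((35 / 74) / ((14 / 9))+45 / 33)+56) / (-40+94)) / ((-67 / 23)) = -84203 / 87912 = -0.96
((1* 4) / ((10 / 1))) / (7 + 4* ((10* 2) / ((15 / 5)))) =6 / 505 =0.01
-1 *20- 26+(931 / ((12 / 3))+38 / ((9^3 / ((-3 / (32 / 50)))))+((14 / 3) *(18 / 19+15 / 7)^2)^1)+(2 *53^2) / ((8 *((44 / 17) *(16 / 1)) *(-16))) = 6363720034667 / 27667132416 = 230.01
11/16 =0.69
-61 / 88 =-0.69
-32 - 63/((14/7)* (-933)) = -19883/622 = -31.97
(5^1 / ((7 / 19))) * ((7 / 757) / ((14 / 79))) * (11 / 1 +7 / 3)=150100 / 15897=9.44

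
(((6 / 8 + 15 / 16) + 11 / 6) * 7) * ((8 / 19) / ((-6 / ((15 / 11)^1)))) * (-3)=5915 / 836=7.08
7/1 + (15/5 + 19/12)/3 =307/36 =8.53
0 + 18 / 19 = 0.95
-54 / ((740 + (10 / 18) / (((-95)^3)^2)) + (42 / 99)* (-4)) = -785960249456250 / 10745867293912511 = -0.07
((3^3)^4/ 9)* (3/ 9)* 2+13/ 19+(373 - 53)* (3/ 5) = 751615/ 19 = 39558.68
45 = 45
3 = 3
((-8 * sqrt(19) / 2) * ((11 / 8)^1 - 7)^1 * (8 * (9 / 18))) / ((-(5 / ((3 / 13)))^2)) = -162 * sqrt(19) / 845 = -0.84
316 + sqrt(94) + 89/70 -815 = -34841/70 + sqrt(94) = -488.03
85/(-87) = -85/87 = -0.98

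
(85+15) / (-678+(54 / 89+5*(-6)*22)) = -2225 / 29757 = -0.07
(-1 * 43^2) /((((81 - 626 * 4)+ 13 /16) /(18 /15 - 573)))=-84580656 /193775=-436.49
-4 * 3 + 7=-5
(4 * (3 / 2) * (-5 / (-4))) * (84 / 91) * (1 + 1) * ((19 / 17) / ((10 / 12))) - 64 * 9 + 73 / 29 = -3556435 / 6409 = -554.91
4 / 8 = 1 / 2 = 0.50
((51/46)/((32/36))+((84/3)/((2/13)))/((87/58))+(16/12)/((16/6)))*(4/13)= 135881/3588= 37.87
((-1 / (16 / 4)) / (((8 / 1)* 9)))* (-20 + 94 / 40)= 353 / 5760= 0.06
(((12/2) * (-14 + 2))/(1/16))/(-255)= 384/85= 4.52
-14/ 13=-1.08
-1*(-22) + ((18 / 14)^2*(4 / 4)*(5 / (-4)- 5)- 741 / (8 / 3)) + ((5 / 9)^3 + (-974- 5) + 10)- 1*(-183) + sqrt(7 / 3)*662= -40.81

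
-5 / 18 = -0.28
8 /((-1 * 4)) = -2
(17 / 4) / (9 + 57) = 17 / 264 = 0.06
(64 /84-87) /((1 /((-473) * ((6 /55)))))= 155746 /35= 4449.89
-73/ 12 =-6.08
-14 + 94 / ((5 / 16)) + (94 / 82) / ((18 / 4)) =529616 / 1845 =287.05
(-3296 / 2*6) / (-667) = 9888 / 667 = 14.82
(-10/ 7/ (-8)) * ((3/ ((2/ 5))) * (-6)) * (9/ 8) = -2025/ 224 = -9.04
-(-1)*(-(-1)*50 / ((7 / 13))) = 650 / 7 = 92.86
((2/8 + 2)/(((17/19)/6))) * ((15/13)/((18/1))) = 855/884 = 0.97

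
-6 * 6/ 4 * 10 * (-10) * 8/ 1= 7200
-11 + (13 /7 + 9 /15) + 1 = -264 /35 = -7.54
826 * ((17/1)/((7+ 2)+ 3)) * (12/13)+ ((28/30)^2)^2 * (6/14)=237030094/219375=1080.48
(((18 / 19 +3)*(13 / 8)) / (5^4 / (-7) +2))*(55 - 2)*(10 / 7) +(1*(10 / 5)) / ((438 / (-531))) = -2083119 / 260756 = -7.99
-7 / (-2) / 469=1 / 134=0.01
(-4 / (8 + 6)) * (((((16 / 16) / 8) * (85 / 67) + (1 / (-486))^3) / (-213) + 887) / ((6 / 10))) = -25582214350255 / 60566736447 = -422.38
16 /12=4 /3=1.33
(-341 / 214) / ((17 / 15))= -1.41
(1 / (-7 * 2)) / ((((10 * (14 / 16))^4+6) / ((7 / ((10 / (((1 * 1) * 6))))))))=-384 / 7510805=-0.00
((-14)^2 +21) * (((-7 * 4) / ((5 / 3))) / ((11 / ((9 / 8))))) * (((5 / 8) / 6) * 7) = -95697 / 352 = -271.87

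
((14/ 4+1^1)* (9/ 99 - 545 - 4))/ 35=-27171/ 385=-70.57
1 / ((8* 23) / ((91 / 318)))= 91 / 58512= 0.00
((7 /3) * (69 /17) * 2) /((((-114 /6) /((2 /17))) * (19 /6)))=-3864 /104329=-0.04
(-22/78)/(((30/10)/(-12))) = 44/39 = 1.13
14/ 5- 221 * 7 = -1544.20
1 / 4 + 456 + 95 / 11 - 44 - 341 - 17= 2767 / 44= 62.89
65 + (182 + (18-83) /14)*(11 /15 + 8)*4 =657371 /105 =6260.68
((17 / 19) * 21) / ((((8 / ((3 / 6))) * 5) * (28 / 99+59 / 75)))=176715 / 804688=0.22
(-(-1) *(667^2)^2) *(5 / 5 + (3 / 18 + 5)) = 7323270225877 / 6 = 1220545037646.17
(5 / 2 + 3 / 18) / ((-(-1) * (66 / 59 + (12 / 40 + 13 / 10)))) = 1180 / 1203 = 0.98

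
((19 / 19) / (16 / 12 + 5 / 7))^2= 441 / 1849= 0.24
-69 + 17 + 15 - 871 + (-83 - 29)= -1020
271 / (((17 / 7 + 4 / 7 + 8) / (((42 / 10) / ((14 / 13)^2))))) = 89.22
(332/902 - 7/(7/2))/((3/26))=-19136/1353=-14.14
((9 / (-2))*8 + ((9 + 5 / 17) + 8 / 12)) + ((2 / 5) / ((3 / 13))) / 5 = -32758 / 1275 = -25.69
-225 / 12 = -75 / 4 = -18.75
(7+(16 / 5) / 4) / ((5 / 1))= 1.56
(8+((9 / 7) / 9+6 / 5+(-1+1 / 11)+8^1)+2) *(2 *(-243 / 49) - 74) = -29182864 / 18865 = -1546.93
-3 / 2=-1.50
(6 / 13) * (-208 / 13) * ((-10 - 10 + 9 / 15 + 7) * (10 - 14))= -366.28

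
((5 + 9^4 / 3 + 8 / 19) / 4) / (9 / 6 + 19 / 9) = 187452 / 1235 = 151.78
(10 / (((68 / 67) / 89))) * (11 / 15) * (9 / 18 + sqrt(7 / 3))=65593 / 204 + 65593 * sqrt(21) / 306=1303.84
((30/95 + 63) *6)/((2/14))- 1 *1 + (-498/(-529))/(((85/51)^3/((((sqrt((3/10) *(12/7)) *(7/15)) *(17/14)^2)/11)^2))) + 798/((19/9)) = 79160449040159477/26071665812500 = 3036.26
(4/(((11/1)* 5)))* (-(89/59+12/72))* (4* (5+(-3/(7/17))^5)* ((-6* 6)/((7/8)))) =-157094508355584/381771005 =-411488.84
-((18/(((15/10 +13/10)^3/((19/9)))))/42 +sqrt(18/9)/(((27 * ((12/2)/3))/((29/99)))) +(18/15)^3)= -12743659/7203000 - 29 * sqrt(2)/5346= -1.78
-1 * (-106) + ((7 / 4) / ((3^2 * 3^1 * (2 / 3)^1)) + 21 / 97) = 742495 / 6984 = 106.31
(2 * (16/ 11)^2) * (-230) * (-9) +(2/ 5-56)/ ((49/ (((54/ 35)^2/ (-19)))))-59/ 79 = 8758.40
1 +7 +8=16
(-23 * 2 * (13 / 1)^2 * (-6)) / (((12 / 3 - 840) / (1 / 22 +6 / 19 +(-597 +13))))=2844829221 / 87362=32563.69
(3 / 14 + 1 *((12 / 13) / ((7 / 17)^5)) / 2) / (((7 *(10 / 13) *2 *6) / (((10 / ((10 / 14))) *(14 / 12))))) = 1903547 / 192080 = 9.91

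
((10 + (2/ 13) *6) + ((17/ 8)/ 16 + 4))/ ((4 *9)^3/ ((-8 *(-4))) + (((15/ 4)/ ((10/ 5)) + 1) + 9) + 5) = 8351/ 818064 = 0.01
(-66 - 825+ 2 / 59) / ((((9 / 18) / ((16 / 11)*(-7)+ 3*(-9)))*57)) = 42999806 / 36993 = 1162.38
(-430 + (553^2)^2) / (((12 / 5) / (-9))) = -1402787160765 / 4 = -350696790191.25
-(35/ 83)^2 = -0.18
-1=-1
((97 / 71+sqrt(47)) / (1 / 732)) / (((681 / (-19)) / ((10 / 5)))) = -9272 * sqrt(47) / 227 - 899384 / 16117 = -335.83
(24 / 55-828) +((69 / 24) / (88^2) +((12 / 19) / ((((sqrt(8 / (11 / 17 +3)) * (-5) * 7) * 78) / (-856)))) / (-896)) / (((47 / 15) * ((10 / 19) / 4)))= -6024127077 / 7279360-321 * sqrt(527) / 20358520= -827.56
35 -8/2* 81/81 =31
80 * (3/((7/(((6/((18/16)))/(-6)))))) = -640/21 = -30.48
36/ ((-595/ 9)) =-0.54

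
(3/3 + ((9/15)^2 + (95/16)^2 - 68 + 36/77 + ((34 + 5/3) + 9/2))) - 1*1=12193999/1478400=8.25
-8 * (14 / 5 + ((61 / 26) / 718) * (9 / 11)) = -22.42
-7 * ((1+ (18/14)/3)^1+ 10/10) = -17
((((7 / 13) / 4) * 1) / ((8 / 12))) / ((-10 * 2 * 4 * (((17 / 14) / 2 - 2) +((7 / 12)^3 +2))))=-3969 / 1266850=-0.00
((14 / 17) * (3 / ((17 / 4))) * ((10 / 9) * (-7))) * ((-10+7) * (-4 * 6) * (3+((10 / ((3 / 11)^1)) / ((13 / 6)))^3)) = -1002383921280 / 634933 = -1578723.93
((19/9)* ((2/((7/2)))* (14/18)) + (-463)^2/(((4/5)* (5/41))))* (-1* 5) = -3559598765/324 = -10986415.94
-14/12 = -7/6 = -1.17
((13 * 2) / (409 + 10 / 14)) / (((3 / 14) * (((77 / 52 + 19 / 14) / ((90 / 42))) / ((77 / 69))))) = 12752740 / 51105609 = 0.25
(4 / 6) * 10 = 20 / 3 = 6.67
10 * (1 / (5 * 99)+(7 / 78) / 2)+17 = 44965 / 2574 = 17.47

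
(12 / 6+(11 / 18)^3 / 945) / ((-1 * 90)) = -11023811 / 496011600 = -0.02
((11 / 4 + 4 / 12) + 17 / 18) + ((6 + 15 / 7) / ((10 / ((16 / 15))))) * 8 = 69151 / 6300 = 10.98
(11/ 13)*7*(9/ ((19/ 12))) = 8316/ 247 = 33.67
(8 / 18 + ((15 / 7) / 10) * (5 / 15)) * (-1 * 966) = -1495 / 3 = -498.33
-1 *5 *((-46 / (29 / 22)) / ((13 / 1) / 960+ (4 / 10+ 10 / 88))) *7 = 374035200 / 161443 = 2316.83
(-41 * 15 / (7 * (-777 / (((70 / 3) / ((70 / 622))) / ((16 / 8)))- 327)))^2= 4064700025 / 58918823824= 0.07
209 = 209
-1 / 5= -0.20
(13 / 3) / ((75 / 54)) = 78 / 25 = 3.12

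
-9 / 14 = -0.64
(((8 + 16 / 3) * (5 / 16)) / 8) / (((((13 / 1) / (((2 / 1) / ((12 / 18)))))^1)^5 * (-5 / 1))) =-405 / 5940688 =-0.00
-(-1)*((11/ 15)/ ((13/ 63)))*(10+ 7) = 3927/ 65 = 60.42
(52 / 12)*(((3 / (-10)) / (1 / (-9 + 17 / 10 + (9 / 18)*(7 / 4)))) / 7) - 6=-13459 / 2800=-4.81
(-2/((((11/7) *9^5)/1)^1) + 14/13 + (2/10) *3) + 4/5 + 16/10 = 34425385/8444007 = 4.08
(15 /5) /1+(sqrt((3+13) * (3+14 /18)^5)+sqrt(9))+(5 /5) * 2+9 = 17+4624 * sqrt(34) /243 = 127.96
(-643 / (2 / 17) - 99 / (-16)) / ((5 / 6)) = -262047 / 40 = -6551.18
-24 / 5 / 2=-2.40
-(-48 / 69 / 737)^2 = -256 / 287336401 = -0.00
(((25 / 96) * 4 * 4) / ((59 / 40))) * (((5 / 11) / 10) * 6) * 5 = 2500 / 649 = 3.85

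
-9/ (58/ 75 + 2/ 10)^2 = -50625/ 5329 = -9.50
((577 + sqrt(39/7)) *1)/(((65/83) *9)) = 83 *sqrt(273)/4095 + 47891/585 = 82.20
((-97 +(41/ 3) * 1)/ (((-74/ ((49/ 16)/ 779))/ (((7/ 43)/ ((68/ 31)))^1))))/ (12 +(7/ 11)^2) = 160824125/ 6072093909696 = 0.00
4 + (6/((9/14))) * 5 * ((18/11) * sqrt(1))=884/11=80.36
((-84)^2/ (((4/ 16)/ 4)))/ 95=112896/ 95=1188.38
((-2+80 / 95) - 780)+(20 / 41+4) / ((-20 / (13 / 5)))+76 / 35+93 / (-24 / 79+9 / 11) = -12162495561 / 20312425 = -598.77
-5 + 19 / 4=-0.25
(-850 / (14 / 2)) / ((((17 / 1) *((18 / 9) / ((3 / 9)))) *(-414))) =25 / 8694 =0.00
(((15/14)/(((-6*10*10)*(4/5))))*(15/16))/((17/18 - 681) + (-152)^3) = 27/45319525888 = 0.00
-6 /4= -3 /2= -1.50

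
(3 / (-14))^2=9 / 196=0.05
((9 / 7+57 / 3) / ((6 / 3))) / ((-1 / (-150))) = 10650 / 7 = 1521.43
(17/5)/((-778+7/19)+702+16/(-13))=-4199/94925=-0.04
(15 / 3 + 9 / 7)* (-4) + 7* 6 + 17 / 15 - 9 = 944 / 105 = 8.99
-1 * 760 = -760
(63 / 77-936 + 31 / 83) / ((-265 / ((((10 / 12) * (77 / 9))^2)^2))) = 42617070216875 / 4675617918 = 9114.75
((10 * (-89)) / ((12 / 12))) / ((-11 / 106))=94340 / 11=8576.36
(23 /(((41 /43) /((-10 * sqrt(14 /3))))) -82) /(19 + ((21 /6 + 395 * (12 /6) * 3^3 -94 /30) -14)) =-98900 * sqrt(42) /26242501 -2460 /640061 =-0.03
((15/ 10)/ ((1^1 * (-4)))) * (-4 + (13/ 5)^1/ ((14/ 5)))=129/ 112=1.15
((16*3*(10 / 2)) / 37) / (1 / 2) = 480 / 37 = 12.97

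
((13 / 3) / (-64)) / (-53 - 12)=1 / 960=0.00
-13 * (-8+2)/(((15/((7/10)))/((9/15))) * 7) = 39/125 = 0.31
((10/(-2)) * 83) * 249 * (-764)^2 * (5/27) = -100527043600/9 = -11169671511.11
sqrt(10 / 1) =sqrt(10) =3.16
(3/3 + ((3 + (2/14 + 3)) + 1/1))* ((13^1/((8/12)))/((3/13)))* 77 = 52981.50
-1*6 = -6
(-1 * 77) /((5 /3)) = -46.20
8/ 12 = 0.67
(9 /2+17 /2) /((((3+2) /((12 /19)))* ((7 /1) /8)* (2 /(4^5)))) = 638976 /665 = 960.87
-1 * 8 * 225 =-1800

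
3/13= 0.23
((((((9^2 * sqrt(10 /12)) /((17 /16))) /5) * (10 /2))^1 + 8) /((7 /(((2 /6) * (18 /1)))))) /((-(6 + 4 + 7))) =-1296 * sqrt(30) /2023-48 /119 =-3.91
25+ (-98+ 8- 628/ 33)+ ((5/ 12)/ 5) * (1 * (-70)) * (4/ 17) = -47911/ 561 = -85.40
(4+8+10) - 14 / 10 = 103 / 5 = 20.60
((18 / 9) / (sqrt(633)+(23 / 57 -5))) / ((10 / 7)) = 104538 / 9939865+22743 * sqrt(633) / 9939865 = 0.07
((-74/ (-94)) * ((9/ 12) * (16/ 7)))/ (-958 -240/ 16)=-0.00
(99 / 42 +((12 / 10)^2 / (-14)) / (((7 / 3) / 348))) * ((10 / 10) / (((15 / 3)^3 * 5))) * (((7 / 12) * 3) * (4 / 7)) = -31809 / 1531250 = -0.02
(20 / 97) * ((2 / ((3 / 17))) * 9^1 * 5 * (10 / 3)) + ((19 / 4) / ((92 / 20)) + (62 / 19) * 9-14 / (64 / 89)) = 490285069 / 1356448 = 361.45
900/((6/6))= 900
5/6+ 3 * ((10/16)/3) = 35/24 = 1.46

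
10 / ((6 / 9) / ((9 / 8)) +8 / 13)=1755 / 212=8.28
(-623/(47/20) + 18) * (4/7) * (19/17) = -157.82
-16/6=-8/3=-2.67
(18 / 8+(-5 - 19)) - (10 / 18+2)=-875 / 36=-24.31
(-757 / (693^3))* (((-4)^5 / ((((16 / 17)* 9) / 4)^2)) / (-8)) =-1750184 / 26957817117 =-0.00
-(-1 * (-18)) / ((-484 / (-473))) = -387 / 22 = -17.59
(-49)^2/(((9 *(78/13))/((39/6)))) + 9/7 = 219463/756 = 290.29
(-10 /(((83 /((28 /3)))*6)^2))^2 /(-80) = -0.00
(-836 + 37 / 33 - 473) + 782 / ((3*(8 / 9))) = -133931 / 132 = -1014.63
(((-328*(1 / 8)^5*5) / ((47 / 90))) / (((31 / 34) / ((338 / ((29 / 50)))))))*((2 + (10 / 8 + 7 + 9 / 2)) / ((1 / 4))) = -39092551875 / 10816768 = -3614.07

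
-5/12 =-0.42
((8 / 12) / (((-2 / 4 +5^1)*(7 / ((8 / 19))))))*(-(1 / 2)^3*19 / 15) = -4 / 2835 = -0.00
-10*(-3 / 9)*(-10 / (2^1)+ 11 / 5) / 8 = -1.17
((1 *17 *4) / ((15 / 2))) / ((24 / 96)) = 544 / 15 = 36.27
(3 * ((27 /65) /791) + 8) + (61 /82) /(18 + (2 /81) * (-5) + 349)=1002753529909 /125287763510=8.00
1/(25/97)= 97/25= 3.88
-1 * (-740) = 740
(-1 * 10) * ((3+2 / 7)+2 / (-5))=-202 / 7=-28.86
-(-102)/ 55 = 102/ 55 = 1.85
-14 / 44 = -0.32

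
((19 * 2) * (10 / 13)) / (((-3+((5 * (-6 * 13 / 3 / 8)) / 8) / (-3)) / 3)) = -109440 / 2899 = -37.75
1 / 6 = 0.17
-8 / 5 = -1.60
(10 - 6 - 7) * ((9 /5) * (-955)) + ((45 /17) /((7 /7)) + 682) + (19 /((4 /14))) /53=10528909 /1802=5842.90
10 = 10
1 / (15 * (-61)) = -1 / 915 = -0.00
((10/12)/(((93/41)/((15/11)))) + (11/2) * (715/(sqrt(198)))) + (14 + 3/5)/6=282.40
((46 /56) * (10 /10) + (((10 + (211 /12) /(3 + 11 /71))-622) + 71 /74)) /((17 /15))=-300678275 /563584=-533.51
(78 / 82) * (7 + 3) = 390 / 41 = 9.51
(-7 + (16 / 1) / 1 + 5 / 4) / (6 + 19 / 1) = 41 / 100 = 0.41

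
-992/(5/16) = -15872/5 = -3174.40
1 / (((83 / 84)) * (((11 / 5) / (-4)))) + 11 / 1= 8363 / 913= 9.16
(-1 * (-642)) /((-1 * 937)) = -642 /937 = -0.69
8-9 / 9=7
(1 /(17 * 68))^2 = 1 /1336336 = 0.00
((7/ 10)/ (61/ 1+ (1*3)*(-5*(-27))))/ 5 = 7/ 23300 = 0.00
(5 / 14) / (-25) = -0.01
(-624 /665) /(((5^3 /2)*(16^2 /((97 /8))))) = -3783 /5320000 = -0.00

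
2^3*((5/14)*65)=185.71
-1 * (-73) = 73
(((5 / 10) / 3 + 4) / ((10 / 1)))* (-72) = -30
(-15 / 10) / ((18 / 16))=-4 / 3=-1.33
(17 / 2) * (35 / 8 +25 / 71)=45645 / 1136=40.18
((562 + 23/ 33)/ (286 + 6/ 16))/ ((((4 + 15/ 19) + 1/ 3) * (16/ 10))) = 1764055/ 7358692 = 0.24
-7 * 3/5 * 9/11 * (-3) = 10.31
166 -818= -652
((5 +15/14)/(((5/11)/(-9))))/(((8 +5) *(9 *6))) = -187/1092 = -0.17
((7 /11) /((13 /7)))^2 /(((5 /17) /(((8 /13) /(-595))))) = -2744 /6645925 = -0.00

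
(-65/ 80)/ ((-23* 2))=13/ 736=0.02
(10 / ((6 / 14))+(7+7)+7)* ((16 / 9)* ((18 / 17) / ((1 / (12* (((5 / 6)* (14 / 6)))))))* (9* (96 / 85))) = 5720064 / 289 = 19792.61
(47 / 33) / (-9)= -47 / 297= -0.16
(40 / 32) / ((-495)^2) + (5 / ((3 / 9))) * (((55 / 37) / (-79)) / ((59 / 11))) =-1778709043 / 33805021140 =-0.05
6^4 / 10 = 648 / 5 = 129.60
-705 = -705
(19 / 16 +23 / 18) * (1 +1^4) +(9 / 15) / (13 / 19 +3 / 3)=5.29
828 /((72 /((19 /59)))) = 437 /118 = 3.70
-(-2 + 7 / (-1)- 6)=15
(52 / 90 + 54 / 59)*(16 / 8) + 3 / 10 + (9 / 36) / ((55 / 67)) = 83891 / 23364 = 3.59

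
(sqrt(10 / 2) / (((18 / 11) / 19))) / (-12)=-209 * sqrt(5) / 216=-2.16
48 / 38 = 24 / 19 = 1.26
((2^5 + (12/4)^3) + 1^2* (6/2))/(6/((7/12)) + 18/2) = 434/135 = 3.21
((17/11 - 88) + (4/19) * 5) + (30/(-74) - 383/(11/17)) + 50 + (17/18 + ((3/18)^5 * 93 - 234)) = -17253018469/20043936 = -860.76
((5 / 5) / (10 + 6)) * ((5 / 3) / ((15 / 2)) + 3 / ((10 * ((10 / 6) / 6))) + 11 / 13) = 1571 / 11700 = 0.13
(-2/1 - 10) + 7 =-5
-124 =-124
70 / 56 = 1.25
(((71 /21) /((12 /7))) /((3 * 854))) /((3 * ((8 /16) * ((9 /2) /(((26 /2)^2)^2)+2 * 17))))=2027831 /134346768318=0.00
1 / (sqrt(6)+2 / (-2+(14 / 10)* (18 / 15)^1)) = -100 / 529-16* sqrt(6) / 529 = -0.26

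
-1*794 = -794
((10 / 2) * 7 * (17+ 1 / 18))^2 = 356342.67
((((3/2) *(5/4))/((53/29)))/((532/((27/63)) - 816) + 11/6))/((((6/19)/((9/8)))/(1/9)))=8265/8693696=0.00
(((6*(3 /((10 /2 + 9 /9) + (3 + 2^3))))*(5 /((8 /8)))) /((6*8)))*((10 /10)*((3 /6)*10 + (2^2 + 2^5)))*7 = 4305 /136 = 31.65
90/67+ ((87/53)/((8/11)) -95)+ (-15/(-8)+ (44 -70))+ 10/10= -406677/3551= -114.52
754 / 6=377 / 3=125.67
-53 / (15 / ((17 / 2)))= -901 / 30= -30.03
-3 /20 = -0.15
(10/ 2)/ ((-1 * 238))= -5/ 238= -0.02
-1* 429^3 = -78953589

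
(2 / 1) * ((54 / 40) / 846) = 3 / 940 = 0.00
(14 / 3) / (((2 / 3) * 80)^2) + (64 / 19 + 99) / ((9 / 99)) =273856399 / 243200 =1126.05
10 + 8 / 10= 54 / 5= 10.80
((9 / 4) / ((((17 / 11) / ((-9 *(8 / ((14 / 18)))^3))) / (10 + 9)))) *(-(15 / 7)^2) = 355427740800 / 285719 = 1243976.57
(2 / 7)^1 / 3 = 2 / 21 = 0.10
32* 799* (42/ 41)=26191.61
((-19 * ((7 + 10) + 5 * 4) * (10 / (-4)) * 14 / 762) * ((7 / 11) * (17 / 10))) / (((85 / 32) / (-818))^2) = 5900624493568 / 1781175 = 3312770.78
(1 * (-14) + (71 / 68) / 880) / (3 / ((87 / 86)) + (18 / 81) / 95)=-4154099751 / 880701184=-4.72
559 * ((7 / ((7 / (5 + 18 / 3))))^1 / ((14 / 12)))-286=34892 / 7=4984.57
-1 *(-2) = 2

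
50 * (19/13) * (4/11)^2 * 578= 8785600/1573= 5585.25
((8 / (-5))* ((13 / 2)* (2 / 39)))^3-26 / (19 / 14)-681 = -44907353 / 64125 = -700.31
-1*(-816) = 816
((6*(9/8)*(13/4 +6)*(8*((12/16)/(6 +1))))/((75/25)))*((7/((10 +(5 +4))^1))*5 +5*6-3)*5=684315/266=2572.61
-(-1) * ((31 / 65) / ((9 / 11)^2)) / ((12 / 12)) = 3751 / 5265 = 0.71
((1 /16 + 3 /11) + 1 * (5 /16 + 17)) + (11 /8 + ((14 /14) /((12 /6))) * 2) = 881 /44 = 20.02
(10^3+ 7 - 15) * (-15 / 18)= -2480 / 3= -826.67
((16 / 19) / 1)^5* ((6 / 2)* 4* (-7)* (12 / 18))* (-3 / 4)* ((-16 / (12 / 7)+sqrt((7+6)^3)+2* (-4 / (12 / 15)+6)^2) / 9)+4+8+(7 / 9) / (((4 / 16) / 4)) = 221780372 / 22284891+190840832* sqrt(13) / 7428297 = 102.58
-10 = -10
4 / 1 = 4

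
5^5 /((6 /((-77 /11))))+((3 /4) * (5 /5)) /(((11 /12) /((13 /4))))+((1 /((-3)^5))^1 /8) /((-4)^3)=-4985960821 /1368576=-3643.17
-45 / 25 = -9 / 5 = -1.80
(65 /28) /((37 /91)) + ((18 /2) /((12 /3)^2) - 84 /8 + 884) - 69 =479977 /592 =810.77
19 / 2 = 9.50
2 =2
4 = 4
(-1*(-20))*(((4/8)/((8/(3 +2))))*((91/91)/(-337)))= -25/1348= -0.02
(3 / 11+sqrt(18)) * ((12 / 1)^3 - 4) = 5172 / 11+5172 * sqrt(2) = 7784.49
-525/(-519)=1.01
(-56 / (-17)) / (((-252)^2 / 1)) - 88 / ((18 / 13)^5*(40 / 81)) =-486021817 / 13880160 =-35.02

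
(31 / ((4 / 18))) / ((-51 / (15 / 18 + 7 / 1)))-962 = -66873 / 68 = -983.43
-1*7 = -7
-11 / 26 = -0.42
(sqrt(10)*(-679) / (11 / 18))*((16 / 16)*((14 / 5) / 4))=-42777*sqrt(10) / 55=-2459.50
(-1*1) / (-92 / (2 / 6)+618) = -1 / 342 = -0.00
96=96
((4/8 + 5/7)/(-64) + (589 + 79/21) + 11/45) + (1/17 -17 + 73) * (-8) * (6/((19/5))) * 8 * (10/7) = -97671487927/13023360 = -7499.71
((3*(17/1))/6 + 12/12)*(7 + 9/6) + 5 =343/4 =85.75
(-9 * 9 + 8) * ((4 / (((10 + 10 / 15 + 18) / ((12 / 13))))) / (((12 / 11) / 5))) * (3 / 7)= -72270 / 3913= -18.47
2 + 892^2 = 795666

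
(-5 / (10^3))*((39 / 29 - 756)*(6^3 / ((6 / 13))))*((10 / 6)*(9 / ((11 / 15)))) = 23044905 / 638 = 36120.54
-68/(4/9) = -153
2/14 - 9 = -62/7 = -8.86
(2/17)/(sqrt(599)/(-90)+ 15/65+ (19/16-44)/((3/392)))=-0.00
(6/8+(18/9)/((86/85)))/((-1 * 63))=-67/1548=-0.04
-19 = -19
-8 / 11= -0.73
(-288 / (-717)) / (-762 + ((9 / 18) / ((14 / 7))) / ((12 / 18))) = -256 / 485409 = -0.00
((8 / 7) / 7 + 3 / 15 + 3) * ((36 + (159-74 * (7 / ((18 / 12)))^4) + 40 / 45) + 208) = -2315496856 / 19845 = -116679.11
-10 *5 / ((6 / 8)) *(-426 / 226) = 14200 / 113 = 125.66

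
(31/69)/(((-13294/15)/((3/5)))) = -93/305762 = -0.00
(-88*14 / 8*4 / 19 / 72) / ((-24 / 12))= 77 / 342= 0.23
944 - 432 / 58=27160 / 29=936.55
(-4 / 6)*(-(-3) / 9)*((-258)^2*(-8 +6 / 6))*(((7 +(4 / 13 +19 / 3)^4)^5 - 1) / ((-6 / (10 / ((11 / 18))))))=-1945005712555202786371843417146614145214256314570502480 / 242976107850022972764609896791737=-8004925791945592279746.88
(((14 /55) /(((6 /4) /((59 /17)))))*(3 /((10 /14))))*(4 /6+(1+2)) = 11564 /1275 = 9.07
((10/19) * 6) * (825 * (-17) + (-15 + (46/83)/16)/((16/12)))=-559203165/12616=-44324.92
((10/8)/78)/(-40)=-0.00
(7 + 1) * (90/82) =360/41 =8.78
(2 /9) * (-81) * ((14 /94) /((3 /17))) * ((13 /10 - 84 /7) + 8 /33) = 158.87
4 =4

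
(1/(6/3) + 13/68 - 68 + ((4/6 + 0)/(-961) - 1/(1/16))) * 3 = -16332331/65348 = -249.93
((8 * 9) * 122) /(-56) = -1098 /7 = -156.86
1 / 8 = 0.12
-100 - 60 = -160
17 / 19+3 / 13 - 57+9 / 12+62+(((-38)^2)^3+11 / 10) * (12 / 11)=178488309282343 / 54340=3284657881.53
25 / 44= 0.57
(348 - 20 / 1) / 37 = 328 / 37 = 8.86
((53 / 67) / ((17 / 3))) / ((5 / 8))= 1272 / 5695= 0.22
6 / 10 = 3 / 5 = 0.60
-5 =-5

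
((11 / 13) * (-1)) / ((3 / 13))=-11 / 3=-3.67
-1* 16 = -16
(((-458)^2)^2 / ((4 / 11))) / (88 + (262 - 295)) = 2200046784.80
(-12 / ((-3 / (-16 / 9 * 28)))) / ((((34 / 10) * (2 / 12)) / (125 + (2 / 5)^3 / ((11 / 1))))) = -616028672 / 14025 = -43923.61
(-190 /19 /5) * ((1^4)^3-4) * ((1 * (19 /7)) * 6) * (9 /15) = 2052 /35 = 58.63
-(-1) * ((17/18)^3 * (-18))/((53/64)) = -78608/4293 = -18.31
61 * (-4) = -244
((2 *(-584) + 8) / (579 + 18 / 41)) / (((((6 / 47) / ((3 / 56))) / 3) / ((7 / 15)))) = -55883 / 47514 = -1.18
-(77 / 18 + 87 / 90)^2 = -55696 / 2025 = -27.50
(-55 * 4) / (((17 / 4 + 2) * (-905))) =176 / 4525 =0.04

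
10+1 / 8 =81 / 8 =10.12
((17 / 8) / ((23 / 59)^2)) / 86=59177 / 363952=0.16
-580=-580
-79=-79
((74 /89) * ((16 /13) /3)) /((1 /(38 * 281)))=3642.39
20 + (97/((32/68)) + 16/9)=16409/72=227.90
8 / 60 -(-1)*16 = 242 / 15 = 16.13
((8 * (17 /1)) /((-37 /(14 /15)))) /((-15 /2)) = 3808 /8325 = 0.46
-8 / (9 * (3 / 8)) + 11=233 / 27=8.63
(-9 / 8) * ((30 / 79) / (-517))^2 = -2025 / 3336301298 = -0.00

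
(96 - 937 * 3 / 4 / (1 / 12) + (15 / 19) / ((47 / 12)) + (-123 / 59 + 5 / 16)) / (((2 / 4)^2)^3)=-28117393492 / 52687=-533668.52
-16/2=-8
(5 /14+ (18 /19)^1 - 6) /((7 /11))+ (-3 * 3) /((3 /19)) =-119873 /1862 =-64.38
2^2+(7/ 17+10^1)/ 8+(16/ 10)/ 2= 4149/ 680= 6.10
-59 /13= -4.54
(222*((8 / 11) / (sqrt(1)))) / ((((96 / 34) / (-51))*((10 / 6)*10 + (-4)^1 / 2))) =-96237 / 484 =-198.84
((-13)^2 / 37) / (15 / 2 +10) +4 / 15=410 / 777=0.53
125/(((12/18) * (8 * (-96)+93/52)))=-3250/13281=-0.24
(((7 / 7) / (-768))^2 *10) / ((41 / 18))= 5 / 671744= 0.00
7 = 7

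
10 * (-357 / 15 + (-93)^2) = 86252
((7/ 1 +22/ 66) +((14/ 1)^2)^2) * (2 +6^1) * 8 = 7377280/ 3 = 2459093.33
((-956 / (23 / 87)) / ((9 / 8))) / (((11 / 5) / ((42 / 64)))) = -242585 / 253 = -958.83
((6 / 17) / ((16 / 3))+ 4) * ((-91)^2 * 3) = 101016.02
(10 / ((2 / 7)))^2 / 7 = 175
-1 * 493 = -493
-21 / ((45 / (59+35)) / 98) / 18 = -32242 / 135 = -238.83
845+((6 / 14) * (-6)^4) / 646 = 1912489 / 2261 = 845.86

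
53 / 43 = 1.23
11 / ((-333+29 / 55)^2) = 33275 / 334377796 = 0.00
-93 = -93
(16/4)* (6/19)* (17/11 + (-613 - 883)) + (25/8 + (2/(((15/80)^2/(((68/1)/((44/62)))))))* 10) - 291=787526425/15048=52334.29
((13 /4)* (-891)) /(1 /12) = -34749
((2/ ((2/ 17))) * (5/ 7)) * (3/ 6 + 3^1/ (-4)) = -85/ 28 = -3.04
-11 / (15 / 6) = -22 / 5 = -4.40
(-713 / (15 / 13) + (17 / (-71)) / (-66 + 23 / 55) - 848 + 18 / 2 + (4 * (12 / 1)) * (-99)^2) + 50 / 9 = 5404888300331 / 11524365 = 468996.63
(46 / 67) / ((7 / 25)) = 1150 / 469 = 2.45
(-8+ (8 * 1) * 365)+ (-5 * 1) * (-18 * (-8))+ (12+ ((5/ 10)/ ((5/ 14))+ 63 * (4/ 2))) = 11657/ 5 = 2331.40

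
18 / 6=3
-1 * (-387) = 387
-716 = -716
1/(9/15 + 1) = 5/8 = 0.62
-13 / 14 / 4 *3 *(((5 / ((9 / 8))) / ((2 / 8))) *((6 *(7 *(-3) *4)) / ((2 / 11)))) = 34320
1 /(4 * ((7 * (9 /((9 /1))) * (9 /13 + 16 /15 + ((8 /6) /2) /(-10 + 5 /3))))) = 975 /45836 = 0.02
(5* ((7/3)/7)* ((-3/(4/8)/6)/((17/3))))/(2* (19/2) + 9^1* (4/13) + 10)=-65/7021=-0.01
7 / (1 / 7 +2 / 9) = 441 / 23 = 19.17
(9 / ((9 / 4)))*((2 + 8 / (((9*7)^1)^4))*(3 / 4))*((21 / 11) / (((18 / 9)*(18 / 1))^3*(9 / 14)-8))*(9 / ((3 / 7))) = 15752965 / 1963682028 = 0.01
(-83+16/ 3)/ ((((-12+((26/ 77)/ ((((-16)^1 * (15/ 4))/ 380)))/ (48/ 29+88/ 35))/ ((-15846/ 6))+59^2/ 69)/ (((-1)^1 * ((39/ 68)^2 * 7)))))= 38124129272229/ 10756018881068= 3.54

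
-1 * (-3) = 3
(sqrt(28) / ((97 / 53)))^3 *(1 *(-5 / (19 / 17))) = -708654520 *sqrt(7) / 17340787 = -108.12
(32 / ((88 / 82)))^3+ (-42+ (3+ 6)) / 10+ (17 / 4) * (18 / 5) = 35303524 / 1331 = 26524.06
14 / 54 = 7 / 27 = 0.26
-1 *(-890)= 890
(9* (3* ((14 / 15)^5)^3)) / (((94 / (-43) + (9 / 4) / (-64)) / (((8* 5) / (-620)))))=69897697791852937216 / 250880762603759765625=0.28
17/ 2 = 8.50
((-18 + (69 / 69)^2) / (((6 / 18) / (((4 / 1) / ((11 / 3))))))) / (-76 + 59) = 36 / 11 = 3.27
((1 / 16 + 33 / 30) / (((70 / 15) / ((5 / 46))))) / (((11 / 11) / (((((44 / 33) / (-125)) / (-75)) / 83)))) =31 / 668150000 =0.00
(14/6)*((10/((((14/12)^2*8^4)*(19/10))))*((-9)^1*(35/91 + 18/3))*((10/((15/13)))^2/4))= -80925/34048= -2.38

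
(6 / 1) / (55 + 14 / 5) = 30 / 289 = 0.10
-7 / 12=-0.58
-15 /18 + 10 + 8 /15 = 9.70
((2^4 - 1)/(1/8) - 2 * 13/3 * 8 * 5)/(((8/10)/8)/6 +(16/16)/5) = -13600/13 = -1046.15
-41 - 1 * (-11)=-30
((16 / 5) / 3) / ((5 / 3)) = 16 / 25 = 0.64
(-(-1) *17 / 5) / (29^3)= 17 / 121945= 0.00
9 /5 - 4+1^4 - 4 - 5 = -51 /5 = -10.20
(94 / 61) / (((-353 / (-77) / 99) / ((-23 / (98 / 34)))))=-265.54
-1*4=-4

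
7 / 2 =3.50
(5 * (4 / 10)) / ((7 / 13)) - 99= -667 / 7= -95.29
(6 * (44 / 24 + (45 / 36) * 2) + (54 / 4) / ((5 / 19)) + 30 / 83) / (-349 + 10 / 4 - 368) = -64459 / 593035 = -0.11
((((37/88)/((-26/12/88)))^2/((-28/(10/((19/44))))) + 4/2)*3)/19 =-16128858/427063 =-37.77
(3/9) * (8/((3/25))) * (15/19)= 1000/57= 17.54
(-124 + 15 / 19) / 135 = -2341 / 2565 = -0.91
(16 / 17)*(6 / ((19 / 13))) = 1248 / 323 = 3.86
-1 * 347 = -347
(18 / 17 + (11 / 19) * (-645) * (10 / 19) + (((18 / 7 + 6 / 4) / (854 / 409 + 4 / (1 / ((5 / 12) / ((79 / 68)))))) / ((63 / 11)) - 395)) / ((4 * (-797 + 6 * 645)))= -121220251609165 / 2524306251275536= -0.05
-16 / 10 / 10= -4 / 25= -0.16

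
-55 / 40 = -1.38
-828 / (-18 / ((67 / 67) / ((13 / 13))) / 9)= 414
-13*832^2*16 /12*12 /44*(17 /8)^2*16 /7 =-2600685568 /77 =-33775137.25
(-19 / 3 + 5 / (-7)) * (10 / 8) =-185 / 21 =-8.81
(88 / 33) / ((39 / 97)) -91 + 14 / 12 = -19469 / 234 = -83.20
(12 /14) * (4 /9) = 8 /21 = 0.38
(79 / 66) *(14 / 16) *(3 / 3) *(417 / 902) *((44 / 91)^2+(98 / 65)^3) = 67621558031 / 38147609500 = 1.77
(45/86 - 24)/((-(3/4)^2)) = 5384/129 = 41.74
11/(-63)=-11/63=-0.17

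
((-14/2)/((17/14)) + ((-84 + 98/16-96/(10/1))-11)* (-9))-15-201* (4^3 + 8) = -9252413/680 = -13606.49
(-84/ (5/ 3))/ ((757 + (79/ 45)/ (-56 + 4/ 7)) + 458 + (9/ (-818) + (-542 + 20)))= -359913456/ 4948505273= -0.07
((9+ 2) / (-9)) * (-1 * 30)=110 / 3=36.67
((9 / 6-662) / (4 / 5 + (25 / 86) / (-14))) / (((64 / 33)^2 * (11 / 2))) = -196822395 / 4803584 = -40.97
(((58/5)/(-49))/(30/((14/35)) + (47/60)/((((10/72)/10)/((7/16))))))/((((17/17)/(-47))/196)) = 87232/3987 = 21.88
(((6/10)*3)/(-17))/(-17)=9/1445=0.01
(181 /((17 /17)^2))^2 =32761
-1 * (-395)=395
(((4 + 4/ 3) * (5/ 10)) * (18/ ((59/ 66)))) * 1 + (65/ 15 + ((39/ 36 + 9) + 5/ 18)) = 145259/ 2124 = 68.39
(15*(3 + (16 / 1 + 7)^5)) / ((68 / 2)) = 48272595 / 17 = 2839564.41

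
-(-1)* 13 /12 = 13 /12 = 1.08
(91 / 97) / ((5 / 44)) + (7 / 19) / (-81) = 6158761 / 746415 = 8.25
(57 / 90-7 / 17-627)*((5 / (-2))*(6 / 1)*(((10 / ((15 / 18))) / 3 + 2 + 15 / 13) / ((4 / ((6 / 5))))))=6860331 / 340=20177.44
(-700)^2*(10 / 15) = 980000 / 3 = 326666.67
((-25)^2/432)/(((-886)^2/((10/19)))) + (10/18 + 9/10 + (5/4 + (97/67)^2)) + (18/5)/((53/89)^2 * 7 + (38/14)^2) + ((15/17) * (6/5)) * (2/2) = 6.23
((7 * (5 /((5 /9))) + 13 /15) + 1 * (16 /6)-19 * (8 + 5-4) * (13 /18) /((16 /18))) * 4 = -17377 /60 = -289.62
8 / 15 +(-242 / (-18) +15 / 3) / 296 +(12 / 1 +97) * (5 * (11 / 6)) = 999.76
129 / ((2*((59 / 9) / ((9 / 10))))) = 8.86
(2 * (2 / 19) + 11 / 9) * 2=490 / 171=2.87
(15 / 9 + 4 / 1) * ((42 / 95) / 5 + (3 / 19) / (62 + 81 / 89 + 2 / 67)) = 4834647 / 9382775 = 0.52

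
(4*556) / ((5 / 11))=4892.80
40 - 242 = -202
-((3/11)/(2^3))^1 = -3/88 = -0.03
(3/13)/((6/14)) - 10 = -123/13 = -9.46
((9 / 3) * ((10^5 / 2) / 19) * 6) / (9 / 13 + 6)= 3900000 / 551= 7078.04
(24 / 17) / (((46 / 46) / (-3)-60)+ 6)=-72 / 2771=-0.03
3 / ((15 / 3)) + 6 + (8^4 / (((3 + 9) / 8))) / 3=41257 / 45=916.82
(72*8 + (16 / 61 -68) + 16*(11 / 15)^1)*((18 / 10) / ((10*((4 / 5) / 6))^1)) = 701.99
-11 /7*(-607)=6677 /7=953.86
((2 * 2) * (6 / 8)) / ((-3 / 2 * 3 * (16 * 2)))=-1 / 48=-0.02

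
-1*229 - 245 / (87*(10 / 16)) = -20315 / 87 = -233.51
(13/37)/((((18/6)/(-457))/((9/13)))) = -1371/37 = -37.05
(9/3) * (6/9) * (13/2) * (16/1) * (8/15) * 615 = 68224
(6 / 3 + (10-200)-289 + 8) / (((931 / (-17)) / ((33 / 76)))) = 37587 / 10108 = 3.72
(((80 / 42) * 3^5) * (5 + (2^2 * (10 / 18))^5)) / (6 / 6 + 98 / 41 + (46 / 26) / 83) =1546261435550 / 192541293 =8030.80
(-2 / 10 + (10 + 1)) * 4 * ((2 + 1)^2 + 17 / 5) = 13392 / 25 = 535.68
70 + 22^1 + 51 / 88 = 8147 / 88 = 92.58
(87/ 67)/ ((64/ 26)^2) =14703/ 68608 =0.21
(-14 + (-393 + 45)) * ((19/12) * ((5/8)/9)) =-39.80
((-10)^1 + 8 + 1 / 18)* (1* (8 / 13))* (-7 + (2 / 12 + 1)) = 2450 / 351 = 6.98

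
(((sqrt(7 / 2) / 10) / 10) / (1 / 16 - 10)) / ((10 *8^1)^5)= -sqrt(14) / 6512640000000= -0.00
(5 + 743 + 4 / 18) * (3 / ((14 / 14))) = 6734 / 3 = 2244.67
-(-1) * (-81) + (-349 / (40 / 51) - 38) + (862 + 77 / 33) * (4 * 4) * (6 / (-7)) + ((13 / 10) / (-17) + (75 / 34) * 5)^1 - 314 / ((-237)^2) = -663424321925 / 53472888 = -12406.74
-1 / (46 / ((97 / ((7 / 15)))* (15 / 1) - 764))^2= -271491529 / 103684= -2618.45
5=5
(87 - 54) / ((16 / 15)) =495 / 16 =30.94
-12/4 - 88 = -91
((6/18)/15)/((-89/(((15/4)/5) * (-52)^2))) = -676/1335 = -0.51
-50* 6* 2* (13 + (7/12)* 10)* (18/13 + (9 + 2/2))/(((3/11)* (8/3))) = -2299550/13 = -176888.46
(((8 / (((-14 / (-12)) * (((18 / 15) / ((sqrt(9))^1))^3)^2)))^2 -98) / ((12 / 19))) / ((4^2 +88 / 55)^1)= 208732935335 / 827904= 252122.15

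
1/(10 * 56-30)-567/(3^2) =-33389/530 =-63.00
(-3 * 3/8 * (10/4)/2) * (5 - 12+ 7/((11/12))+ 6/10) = -153/88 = -1.74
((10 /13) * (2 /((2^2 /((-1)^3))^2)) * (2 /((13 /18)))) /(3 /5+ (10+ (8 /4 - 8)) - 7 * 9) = -225 /49348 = -0.00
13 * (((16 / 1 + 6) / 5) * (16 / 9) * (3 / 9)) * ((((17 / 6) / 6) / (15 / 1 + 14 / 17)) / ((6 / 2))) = 330616 / 980505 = 0.34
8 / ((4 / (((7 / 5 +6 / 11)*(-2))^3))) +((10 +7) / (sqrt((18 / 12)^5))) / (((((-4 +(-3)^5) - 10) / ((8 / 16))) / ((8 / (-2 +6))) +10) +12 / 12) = -19600688 / 166375 - 34*sqrt(6) / 3321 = -117.84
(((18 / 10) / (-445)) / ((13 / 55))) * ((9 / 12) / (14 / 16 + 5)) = -594 / 271895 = -0.00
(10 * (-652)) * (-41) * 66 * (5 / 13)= 88215600 / 13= 6785815.38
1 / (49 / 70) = 1.43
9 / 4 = 2.25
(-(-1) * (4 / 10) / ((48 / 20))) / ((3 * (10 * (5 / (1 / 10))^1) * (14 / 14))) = 1 / 9000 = 0.00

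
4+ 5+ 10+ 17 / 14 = 283 / 14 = 20.21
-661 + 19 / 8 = -5269 / 8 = -658.62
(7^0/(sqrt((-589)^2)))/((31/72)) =72/18259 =0.00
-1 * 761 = -761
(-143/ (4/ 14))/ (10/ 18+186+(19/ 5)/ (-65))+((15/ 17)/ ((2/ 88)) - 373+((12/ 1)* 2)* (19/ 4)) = -4133417669/ 18547136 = -222.86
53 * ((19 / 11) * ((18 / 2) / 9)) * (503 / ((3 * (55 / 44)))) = 2026084 / 165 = 12279.30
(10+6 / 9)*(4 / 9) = 128 / 27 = 4.74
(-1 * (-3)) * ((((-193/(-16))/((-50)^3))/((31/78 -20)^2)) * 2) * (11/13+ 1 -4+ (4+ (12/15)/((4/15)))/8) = 9009819/4675682000000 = 0.00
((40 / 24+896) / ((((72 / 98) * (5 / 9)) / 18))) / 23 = 395871 / 230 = 1721.18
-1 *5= -5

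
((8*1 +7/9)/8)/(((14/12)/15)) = 395/28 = 14.11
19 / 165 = 0.12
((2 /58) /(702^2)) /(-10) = -1 /142913160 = -0.00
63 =63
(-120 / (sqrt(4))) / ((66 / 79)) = -790 / 11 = -71.82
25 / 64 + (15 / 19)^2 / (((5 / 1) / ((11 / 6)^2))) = 0.81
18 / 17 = 1.06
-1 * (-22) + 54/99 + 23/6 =1741/66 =26.38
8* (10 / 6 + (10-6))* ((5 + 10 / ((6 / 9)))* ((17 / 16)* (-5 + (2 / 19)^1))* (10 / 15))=-179180 / 57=-3143.51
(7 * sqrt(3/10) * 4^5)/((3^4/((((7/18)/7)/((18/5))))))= 896 * sqrt(30)/6561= 0.75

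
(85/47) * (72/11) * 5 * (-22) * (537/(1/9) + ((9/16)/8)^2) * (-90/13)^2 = -613329205955625/2033408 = -301626238.29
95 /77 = 1.23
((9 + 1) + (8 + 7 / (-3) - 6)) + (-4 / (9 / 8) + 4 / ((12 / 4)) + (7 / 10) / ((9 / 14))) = 128 / 15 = 8.53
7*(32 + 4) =252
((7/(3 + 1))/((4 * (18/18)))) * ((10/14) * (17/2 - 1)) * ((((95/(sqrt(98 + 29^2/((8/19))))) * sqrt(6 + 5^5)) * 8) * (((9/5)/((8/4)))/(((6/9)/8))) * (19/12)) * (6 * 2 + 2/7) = 10478025 * sqrt(104969906)/234682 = 457437.80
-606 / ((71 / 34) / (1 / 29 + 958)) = -572440932 / 2059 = -278018.91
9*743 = 6687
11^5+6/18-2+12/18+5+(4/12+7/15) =805279/5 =161055.80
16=16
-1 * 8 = -8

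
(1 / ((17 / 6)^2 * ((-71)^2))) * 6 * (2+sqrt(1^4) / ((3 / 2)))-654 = -952778670 / 1456849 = -654.00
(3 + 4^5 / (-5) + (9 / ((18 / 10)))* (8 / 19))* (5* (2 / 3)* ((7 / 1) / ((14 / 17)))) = -322507 / 57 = -5658.02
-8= -8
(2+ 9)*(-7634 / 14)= -41987 / 7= -5998.14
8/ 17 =0.47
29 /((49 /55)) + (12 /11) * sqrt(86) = 12 * sqrt(86) /11 + 1595 /49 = 42.67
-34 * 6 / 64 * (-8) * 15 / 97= 765 / 194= 3.94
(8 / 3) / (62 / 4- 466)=-16 / 2703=-0.01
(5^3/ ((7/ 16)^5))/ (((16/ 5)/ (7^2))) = 119416.91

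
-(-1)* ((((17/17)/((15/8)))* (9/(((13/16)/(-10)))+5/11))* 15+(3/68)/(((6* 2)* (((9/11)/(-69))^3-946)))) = -525873106834703211/595878398939824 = -882.52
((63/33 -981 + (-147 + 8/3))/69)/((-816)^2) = -37073/1516154112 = -0.00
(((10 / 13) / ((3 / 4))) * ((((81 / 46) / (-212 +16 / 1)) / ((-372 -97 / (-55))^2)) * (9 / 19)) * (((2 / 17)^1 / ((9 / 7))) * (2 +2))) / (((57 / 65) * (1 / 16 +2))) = -2640000 / 409699582922833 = -0.00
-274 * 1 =-274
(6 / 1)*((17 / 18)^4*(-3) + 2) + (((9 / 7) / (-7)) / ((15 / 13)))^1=-3544013 / 1428840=-2.48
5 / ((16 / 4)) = 5 / 4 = 1.25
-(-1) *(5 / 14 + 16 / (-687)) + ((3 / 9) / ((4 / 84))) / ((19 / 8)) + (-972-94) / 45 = -55940069 / 2741130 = -20.41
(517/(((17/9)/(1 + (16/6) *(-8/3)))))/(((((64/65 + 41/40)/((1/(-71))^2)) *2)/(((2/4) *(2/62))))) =-67210/50475533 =-0.00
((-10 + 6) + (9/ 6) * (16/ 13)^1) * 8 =-224/ 13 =-17.23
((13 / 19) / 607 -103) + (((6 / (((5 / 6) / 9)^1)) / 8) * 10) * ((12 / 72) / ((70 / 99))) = -135476331 / 1614620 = -83.91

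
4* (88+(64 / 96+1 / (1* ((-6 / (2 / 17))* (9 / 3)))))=54260 / 153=354.64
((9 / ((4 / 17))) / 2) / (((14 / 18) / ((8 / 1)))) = 1377 / 7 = 196.71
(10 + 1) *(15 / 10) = 16.50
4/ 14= 2/ 7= 0.29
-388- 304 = -692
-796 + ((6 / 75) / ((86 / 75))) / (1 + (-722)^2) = -17842542977 / 22415255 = -796.00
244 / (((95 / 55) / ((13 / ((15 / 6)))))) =69784 / 95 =734.57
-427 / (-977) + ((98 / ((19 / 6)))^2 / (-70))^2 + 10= 629086971357 / 3183090425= 197.63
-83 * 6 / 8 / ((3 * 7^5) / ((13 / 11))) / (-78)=83 / 4437048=0.00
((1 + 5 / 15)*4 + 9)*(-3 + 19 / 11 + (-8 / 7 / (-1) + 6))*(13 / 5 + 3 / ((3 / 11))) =1321648 / 1155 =1144.28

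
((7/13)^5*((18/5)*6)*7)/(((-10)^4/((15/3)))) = 3176523/928232500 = 0.00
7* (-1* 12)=-84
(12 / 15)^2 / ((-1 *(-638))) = 8 / 7975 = 0.00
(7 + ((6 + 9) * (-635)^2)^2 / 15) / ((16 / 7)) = 8535996032837 / 8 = 1066999504104.62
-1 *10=-10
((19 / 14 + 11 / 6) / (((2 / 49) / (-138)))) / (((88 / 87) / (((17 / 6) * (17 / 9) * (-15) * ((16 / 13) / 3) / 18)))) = 452029235 / 23166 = 19512.61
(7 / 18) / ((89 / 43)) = 301 / 1602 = 0.19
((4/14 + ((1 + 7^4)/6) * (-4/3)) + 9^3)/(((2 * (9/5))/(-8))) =-246340/567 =-434.46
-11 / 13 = -0.85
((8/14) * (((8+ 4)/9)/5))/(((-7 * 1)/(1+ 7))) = -128/735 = -0.17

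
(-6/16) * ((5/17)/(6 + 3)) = -5/408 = -0.01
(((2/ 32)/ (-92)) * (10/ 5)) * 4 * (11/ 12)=-11/ 2208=-0.00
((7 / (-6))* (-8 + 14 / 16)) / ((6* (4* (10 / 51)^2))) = 115311 / 12800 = 9.01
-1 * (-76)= 76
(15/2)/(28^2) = 15/1568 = 0.01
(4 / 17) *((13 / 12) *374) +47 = 427 / 3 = 142.33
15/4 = 3.75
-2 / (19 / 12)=-24 / 19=-1.26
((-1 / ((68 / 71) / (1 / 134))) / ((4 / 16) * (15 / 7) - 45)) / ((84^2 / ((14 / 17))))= 71 / 3471398640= 0.00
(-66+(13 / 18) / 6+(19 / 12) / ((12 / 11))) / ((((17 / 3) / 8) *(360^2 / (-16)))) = 27833 / 2478600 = 0.01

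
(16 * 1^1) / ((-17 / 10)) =-160 / 17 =-9.41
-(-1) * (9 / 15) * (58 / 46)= 87 / 115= 0.76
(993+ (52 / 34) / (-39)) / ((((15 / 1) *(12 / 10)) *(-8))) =-50641 / 7344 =-6.90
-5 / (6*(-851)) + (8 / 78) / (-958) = 27731 / 31795062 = 0.00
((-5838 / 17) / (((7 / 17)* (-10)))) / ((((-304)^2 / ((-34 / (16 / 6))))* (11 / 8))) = -21267 / 2541440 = -0.01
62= 62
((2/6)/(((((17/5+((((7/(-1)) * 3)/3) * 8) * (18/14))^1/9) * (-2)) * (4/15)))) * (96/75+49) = 11313/2744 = 4.12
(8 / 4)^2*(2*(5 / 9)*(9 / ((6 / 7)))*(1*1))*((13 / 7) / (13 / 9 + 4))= 15.92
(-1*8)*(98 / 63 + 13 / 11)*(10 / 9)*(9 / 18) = -10840 / 891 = -12.17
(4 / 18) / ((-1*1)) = -2 / 9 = -0.22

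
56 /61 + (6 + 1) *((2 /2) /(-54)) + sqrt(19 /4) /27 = sqrt(19) /54 + 2597 /3294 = 0.87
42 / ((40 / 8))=42 / 5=8.40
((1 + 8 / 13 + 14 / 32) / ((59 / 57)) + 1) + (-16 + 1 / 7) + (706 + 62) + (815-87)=127406469 / 85904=1483.13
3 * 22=66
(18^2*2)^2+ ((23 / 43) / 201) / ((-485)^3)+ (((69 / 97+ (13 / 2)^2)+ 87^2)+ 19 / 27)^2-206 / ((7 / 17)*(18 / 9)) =1566466102760381931526907 / 26835767778078000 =58372322.93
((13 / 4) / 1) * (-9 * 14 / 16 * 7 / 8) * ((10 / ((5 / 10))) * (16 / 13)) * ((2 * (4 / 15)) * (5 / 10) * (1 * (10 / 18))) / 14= -35 / 6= -5.83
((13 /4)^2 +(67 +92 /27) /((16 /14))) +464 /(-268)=70.44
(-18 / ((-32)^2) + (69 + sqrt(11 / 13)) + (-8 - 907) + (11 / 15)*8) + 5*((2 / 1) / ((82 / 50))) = -262626719 / 314880 + sqrt(143) / 13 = -833.13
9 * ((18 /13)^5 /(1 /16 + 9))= 272097792 /53837485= 5.05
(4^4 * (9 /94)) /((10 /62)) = 35712 /235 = 151.97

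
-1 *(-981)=981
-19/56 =-0.34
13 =13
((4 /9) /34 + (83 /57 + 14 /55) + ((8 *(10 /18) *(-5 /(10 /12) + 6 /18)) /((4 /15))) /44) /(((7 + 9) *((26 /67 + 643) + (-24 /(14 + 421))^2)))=-38081838215 /927413799995232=-0.00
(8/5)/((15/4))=32/75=0.43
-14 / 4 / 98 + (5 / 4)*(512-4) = 17779 / 28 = 634.96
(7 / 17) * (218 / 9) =1526 / 153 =9.97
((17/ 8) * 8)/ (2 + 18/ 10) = 85/ 19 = 4.47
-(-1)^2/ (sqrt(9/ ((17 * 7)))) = -3.64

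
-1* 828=-828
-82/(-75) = 82/75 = 1.09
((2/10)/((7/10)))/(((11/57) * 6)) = 19/77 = 0.25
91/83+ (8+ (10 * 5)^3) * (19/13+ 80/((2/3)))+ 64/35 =44108552417/2905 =15183666.92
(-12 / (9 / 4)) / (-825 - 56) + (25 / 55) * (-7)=-92329 / 29073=-3.18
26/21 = 1.24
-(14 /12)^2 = -1.36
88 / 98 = 44 / 49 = 0.90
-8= -8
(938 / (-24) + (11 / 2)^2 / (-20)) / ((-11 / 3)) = 9743 / 880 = 11.07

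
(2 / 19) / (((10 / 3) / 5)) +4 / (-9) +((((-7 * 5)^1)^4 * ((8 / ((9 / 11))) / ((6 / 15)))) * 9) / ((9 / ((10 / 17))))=62726124167 / 2907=21577614.09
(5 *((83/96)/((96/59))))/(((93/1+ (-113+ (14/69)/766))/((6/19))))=-215688365/5141569024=-0.04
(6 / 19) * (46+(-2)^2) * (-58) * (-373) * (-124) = -804784800 / 19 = -42357094.74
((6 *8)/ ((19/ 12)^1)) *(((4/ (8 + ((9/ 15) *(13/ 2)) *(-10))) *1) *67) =-154368/ 589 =-262.08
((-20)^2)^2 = 160000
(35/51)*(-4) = -140/51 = -2.75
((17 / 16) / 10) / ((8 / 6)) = 51 / 640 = 0.08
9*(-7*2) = -126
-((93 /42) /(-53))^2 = -961 /550564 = -0.00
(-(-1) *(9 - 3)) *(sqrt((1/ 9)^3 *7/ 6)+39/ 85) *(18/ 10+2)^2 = 361 *sqrt(42)/ 675+84474/ 2125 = 43.22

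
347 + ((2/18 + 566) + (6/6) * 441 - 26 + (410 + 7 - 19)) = 15535/9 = 1726.11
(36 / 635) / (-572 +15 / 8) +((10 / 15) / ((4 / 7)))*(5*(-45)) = -1520523951 / 5792470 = -262.50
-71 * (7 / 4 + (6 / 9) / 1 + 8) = -8875 / 12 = -739.58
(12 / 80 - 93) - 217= -309.85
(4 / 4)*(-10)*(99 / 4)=-495 / 2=-247.50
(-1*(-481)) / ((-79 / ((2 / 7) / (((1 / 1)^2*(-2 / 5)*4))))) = 2405 / 2212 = 1.09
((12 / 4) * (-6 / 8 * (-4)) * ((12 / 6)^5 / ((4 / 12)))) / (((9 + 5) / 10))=4320 / 7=617.14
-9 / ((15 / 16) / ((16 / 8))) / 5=-96 / 25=-3.84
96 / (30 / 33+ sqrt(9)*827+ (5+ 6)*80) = 352 / 12327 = 0.03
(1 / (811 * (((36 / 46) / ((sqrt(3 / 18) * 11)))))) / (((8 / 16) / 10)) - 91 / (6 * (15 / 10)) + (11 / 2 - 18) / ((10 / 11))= -23.72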